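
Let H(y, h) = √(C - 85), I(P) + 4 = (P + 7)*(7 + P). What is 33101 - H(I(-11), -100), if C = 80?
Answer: 33101 - I*√5 ≈ 33101.0 - 2.2361*I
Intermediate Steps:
I(P) = -4 + (7 + P)² (I(P) = -4 + (P + 7)*(7 + P) = -4 + (7 + P)*(7 + P) = -4 + (7 + P)²)
H(y, h) = I*√5 (H(y, h) = √(80 - 85) = √(-5) = I*√5)
33101 - H(I(-11), -100) = 33101 - I*√5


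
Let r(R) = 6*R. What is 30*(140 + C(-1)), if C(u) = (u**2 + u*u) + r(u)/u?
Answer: 4440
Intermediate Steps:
C(u) = 6 + 2*u**2 (C(u) = (u**2 + u*u) + (6*u)/u = (u**2 + u**2) + 6 = 2*u**2 + 6 = 6 + 2*u**2)
30*(140 + C(-1)) = 30*(140 + (6 + 2*(-1)**2)) = 30*(140 + (6 + 2*1)) = 30*(140 + (6 + 2)) = 30*(140 + 8) = 30*148 = 4440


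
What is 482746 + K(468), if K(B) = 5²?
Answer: 482771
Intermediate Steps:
K(B) = 25
482746 + K(468) = 482746 + 25 = 482771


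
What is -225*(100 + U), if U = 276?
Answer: -84600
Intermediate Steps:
-225*(100 + U) = -225*(100 + 276) = -225*376 = -84600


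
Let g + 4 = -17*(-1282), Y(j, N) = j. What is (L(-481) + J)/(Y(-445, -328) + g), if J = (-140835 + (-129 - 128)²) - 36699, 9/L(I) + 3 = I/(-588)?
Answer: -143040547/27385635 ≈ -5.2232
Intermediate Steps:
L(I) = 9/(-3 - I/588) (L(I) = 9/(-3 + I/(-588)) = 9/(-3 + I*(-1/588)) = 9/(-3 - I/588))
J = -111485 (J = (-140835 + (-257)²) - 36699 = (-140835 + 66049) - 36699 = -74786 - 36699 = -111485)
g = 21790 (g = -4 - 17*(-1282) = -4 + 21794 = 21790)
(L(-481) + J)/(Y(-445, -328) + g) = (-5292/(1764 - 481) - 111485)/(-445 + 21790) = (-5292/1283 - 111485)/21345 = (-5292*1/1283 - 111485)*(1/21345) = (-5292/1283 - 111485)*(1/21345) = -143040547/1283*1/21345 = -143040547/27385635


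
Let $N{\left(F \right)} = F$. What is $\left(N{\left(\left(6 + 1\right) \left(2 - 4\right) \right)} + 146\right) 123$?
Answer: $16236$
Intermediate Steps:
$\left(N{\left(\left(6 + 1\right) \left(2 - 4\right) \right)} + 146\right) 123 = \left(\left(6 + 1\right) \left(2 - 4\right) + 146\right) 123 = \left(7 \left(-2\right) + 146\right) 123 = \left(-14 + 146\right) 123 = 132 \cdot 123 = 16236$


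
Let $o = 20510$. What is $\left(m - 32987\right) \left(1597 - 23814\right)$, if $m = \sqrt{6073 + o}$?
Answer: $732872179 - 22217 \sqrt{26583} \approx 7.2925 \cdot 10^{8}$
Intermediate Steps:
$m = \sqrt{26583}$ ($m = \sqrt{6073 + 20510} = \sqrt{26583} \approx 163.04$)
$\left(m - 32987\right) \left(1597 - 23814\right) = \left(\sqrt{26583} - 32987\right) \left(1597 - 23814\right) = \left(-32987 + \sqrt{26583}\right) \left(-22217\right) = 732872179 - 22217 \sqrt{26583}$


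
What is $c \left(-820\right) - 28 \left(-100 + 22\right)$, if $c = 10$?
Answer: $-6016$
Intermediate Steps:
$c \left(-820\right) - 28 \left(-100 + 22\right) = 10 \left(-820\right) - 28 \left(-100 + 22\right) = -8200 - -2184 = -8200 + 2184 = -6016$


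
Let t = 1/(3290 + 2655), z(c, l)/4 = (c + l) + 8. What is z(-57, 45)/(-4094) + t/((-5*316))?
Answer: 75142753/19227675700 ≈ 0.0039081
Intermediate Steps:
z(c, l) = 32 + 4*c + 4*l (z(c, l) = 4*((c + l) + 8) = 4*(8 + c + l) = 32 + 4*c + 4*l)
t = 1/5945 ≈ 0.00016821
z(-57, 45)/(-4094) + t/((-5*316)) = (32 + 4*(-57) + 4*45)/(-4094) + 1/(5945*((-5*316))) = (32 - 228 + 180)*(-1/4094) + (1/5945)/(-1580) = -16*(-1/4094) + (1/5945)*(-1/1580) = 8/2047 - 1/9393100 = 75142753/19227675700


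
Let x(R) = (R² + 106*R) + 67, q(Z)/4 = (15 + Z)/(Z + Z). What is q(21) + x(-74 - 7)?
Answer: -13682/7 ≈ -1954.6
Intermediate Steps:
q(Z) = 2*(15 + Z)/Z (q(Z) = 4*((15 + Z)/(Z + Z)) = 4*((15 + Z)/((2*Z))) = 4*((15 + Z)*(1/(2*Z))) = 4*((15 + Z)/(2*Z)) = 2*(15 + Z)/Z)
x(R) = 67 + R² + 106*R
q(21) + x(-74 - 7) = (2 + 30/21) + (67 + (-74 - 7)² + 106*(-74 - 7)) = (2 + 30*(1/21)) + (67 + (-81)² + 106*(-81)) = (2 + 10/7) + (67 + 6561 - 8586) = 24/7 - 1958 = -13682/7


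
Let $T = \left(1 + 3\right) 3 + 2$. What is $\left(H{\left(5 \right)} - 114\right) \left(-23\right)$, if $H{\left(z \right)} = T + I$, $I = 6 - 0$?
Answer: $2162$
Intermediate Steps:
$I = 6$ ($I = 6 + 0 = 6$)
$T = 14$ ($T = 4 \cdot 3 + 2 = 12 + 2 = 14$)
$H{\left(z \right)} = 20$ ($H{\left(z \right)} = 14 + 6 = 20$)
$\left(H{\left(5 \right)} - 114\right) \left(-23\right) = \left(20 - 114\right) \left(-23\right) = \left(-94\right) \left(-23\right) = 2162$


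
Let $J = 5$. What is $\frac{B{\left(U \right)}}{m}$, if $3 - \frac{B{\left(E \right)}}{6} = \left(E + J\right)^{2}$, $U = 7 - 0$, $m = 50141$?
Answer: $- \frac{846}{50141} \approx -0.016872$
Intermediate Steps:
$U = 7$ ($U = 7 + 0 = 7$)
$B{\left(E \right)} = 18 - 6 \left(5 + E\right)^{2}$ ($B{\left(E \right)} = 18 - 6 \left(E + 5\right)^{2} = 18 - 6 \left(5 + E\right)^{2}$)
$\frac{B{\left(U \right)}}{m} = \frac{18 - 6 \left(5 + 7\right)^{2}}{50141} = \left(18 - 6 \cdot 12^{2}\right) \frac{1}{50141} = \left(18 - 864\right) \frac{1}{50141} = \left(-846\right) \frac{1}{50141} = - \frac{846}{50141}$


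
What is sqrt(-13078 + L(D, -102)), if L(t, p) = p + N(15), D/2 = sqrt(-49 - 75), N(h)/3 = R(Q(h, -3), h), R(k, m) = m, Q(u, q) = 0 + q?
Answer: I*sqrt(13135) ≈ 114.61*I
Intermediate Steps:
Q(u, q) = q
N(h) = 3*h
D = 4*I*sqrt(31) (D = 2*sqrt(-49 - 75) = 2*sqrt(-124) = 2*(2*I*sqrt(31)) = 4*I*sqrt(31) ≈ 22.271*I)
L(t, p) = 45 + p (L(t, p) = p + 3*15 = p + 45 = 45 + p)
sqrt(-13078 + L(D, -102)) = sqrt(-13078 + (45 - 102)) = sqrt(-13078 - 57) = sqrt(-13135) = I*sqrt(13135)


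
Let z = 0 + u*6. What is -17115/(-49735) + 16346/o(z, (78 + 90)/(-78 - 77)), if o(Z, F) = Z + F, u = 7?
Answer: 257384962/643713 ≈ 399.84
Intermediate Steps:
z = 42 (z = 0 + 7*6 = 0 + 42 = 42)
o(Z, F) = F + Z
-17115/(-49735) + 16346/o(z, (78 + 90)/(-78 - 77)) = -17115/(-49735) + 16346/((78 + 90)/(-78 - 77) + 42) = -17115*(-1/49735) + 16346/(168/(-155) + 42) = 489/1421 + 16346/(168*(-1/155) + 42) = 489/1421 + 16346/(-168/155 + 42) = 489/1421 + 16346/(6342/155) = 489/1421 + 16346*(155/6342) = 489/1421 + 1266815/3171 = 257384962/643713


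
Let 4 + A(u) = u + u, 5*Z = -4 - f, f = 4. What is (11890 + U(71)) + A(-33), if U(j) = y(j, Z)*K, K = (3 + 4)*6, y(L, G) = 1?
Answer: 11862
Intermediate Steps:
Z = -8/5 (Z = (-4 - 1*4)/5 = (-4 - 4)/5 = (⅕)*(-8) = -8/5 ≈ -1.6000)
K = 42 (K = 7*6 = 42)
A(u) = -4 + 2*u (A(u) = -4 + (u + u) = -4 + 2*u)
U(j) = 42 (U(j) = 1*42 = 42)
(11890 + U(71)) + A(-33) = (11890 + 42) + (-4 + 2*(-33)) = 11932 + (-4 - 66) = 11932 - 70 = 11862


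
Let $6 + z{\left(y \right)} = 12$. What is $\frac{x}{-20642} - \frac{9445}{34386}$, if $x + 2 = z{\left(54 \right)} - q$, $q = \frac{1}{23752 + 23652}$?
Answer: $- \frac{4624289431075}{16823580336024} \approx -0.27487$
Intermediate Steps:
$q = \frac{1}{47404} \approx 2.1095 \cdot 10^{-5}$
$z{\left(y \right)} = 6$ ($z{\left(y \right)} = -6 + 12 = 6$)
$x = \frac{189615}{47404}$ ($x = -2 + \left(6 - \frac{1}{47404}\right) = -2 + \frac{284423}{47404} = \frac{189615}{47404} \approx 4.0$)
$\frac{x}{-20642} - \frac{9445}{34386} = \frac{189615}{47404 \left(-20642\right)} - \frac{9445}{34386} = \frac{189615}{47404} \left(- \frac{1}{20642}\right) - \frac{9445}{34386} = - \frac{189615}{978513368} - \frac{9445}{34386} = - \frac{4624289431075}{16823580336024}$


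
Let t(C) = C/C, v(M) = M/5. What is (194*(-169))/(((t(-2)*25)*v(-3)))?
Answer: 32786/15 ≈ 2185.7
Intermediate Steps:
v(M) = M/5 (v(M) = M*(⅕) = M/5)
t(C) = 1
(194*(-169))/(((t(-2)*25)*v(-3))) = (194*(-169))/(((1*25)*((⅕)*(-3)))) = -32786/(25*(-⅗)) = -32786/(-15) = -32786*(-1/15) = 32786/15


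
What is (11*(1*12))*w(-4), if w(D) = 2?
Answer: 264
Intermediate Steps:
(11*(1*12))*w(-4) = (11*(1*12))*2 = (11*12)*2 = 132*2 = 264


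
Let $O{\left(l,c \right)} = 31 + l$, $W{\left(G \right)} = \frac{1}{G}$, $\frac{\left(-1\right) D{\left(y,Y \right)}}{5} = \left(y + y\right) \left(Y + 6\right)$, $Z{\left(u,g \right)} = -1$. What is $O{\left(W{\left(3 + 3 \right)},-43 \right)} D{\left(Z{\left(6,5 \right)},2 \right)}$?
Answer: $\frac{7480}{3} \approx 2493.3$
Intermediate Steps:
$D{\left(y,Y \right)} = - 10 y \left(6 + Y\right)$ ($D{\left(y,Y \right)} = - 5 \left(y + y\right) \left(Y + 6\right) = - 5 \cdot 2 y \left(6 + Y\right) = - 10 y \left(6 + Y\right)$)
$O{\left(W{\left(3 + 3 \right)},-43 \right)} D{\left(Z{\left(6,5 \right)},2 \right)} = \left(31 + \frac{1}{3 + 3}\right) \left(\left(-10\right) \left(-1\right) \left(6 + 2\right)\right) = \left(31 + \frac{1}{6}\right) \left(\left(-10\right) \left(-1\right) 8\right) = \left(31 + \frac{1}{6}\right) 80 = \frac{187}{6} \cdot 80 = \frac{7480}{3}$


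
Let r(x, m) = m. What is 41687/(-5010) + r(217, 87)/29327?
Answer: -1222118779/146928270 ≈ -8.3178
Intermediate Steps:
41687/(-5010) + r(217, 87)/29327 = 41687/(-5010) + 87/29327 = 41687*(-1/5010) + 87*(1/29327) = -41687/5010 + 87/29327 = -1222118779/146928270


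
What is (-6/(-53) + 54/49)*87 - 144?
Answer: -99396/2597 ≈ -38.273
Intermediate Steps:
(-6/(-53) + 54/49)*87 - 144 = (-6*(-1/53) + 54*(1/49))*87 - 144 = (6/53 + 54/49)*87 - 144 = (3156/2597)*87 - 144 = 274572/2597 - 144 = -99396/2597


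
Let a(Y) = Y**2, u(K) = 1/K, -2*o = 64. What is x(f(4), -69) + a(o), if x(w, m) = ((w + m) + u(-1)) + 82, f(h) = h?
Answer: 1040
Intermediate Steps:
o = -32 (o = -1/2*64 = -32)
x(w, m) = 81 + m + w (x(w, m) = ((w + m) + 1/(-1)) + 82 = ((m + w) - 1) + 82 = (-1 + m + w) + 82 = 81 + m + w)
x(f(4), -69) + a(o) = (81 - 69 + 4) + (-32)**2 = 16 + 1024 = 1040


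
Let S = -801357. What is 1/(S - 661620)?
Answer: -1/1462977 ≈ -6.8354e-7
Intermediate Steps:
1/(S - 661620) = 1/(-801357 - 661620) = 1/(-1462977) = -1/1462977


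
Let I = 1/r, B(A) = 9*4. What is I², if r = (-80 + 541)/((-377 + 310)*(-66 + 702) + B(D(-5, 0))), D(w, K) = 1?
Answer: 1812715776/212521 ≈ 8529.6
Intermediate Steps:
B(A) = 36
r = -461/42576 (r = (-80 + 541)/((-377 + 310)*(-66 + 702) + 36) = 461/(-67*636 + 36) = 461/(-42612 + 36) = 461/(-42576) = 461*(-1/42576) = -461/42576 ≈ -0.010828)
I = -42576/461 (I = 1/(-461/42576) = -42576/461 ≈ -92.356)
I² = (-42576/461)² = 1812715776/212521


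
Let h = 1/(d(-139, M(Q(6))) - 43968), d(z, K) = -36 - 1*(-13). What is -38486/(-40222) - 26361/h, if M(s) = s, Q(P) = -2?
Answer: 3331665118372/2873 ≈ 1.1596e+9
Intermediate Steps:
d(z, K) = -23 (d(z, K) = -36 + 13 = -23)
h = -1/43991 (h = 1/(-23 - 43968) = 1/(-43991) = -1/43991 ≈ -2.2732e-5)
-38486/(-40222) - 26361/h = -38486/(-40222) - 26361/(-1/43991) = -38486*(-1/40222) - 26361*(-43991) = 2749/2873 + 1159646751 = 3331665118372/2873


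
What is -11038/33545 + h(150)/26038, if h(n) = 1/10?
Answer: -574808179/1746889420 ≈ -0.32905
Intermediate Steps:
h(n) = ⅒
-11038/33545 + h(150)/26038 = -11038/33545 + (⅒)/26038 = -11038*1/33545 + (⅒)*(1/26038) = -11038/33545 + 1/260380 = -574808179/1746889420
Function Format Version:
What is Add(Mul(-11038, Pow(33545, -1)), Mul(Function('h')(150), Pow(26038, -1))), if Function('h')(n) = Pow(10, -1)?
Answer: Rational(-574808179, 1746889420) ≈ -0.32905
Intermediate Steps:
Function('h')(n) = Rational(1, 10)
Add(Mul(-11038, Pow(33545, -1)), Mul(Function('h')(150), Pow(26038, -1))) = Add(Mul(-11038, Pow(33545, -1)), Mul(Rational(1, 10), Pow(26038, -1))) = Add(Mul(-11038, Rational(1, 33545)), Mul(Rational(1, 10), Rational(1, 26038))) = Add(Rational(-11038, 33545), Rational(1, 260380)) = Rational(-574808179, 1746889420)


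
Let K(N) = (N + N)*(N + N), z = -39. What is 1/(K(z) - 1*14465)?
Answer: -1/8381 ≈ -0.00011932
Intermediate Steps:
K(N) = 4*N² (K(N) = (2*N)*(2*N) = 4*N²)
1/(K(z) - 1*14465) = 1/(4*(-39)² - 1*14465) = 1/(4*1521 - 14465) = 1/(6084 - 14465) = 1/(-8381) = -1/8381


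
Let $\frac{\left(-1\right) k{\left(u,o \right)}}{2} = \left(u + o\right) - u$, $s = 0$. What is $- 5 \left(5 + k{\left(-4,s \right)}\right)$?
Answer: $-25$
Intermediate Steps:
$k{\left(u,o \right)} = - 2 o$ ($k{\left(u,o \right)} = - 2 \left(\left(u + o\right) - u\right) = - 2 \left(\left(o + u\right) - u\right) = - 2 o$)
$- 5 \left(5 + k{\left(-4,s \right)}\right) = - 5 \left(5 - 0\right) = - 5 \left(5 + 0\right) = \left(-5\right) 5 = -25$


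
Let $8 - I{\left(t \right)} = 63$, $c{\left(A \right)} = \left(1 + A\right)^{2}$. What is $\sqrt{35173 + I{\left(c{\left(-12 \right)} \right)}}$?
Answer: $3 \sqrt{3902} \approx 187.4$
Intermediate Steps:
$I{\left(t \right)} = -55$ ($I{\left(t \right)} = 8 - 63 = -55$)
$\sqrt{35173 + I{\left(c{\left(-12 \right)} \right)}} = \sqrt{35173 - 55} = \sqrt{35118} = 3 \sqrt{3902}$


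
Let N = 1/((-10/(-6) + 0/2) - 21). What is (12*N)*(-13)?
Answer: 234/29 ≈ 8.0690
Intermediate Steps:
N = -3/58 (N = 1/((-10*(-⅙) + 0*(½)) - 21) = 1/((5/3 + 0) - 21) = 1/(5/3 - 21) = 1/(-58/3) = -3/58 ≈ -0.051724)
(12*N)*(-13) = (12*(-3/58))*(-13) = -18/29*(-13) = 234/29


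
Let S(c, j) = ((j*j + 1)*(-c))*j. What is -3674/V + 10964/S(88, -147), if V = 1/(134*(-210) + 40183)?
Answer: -3092207440075939/69886740 ≈ -4.4246e+7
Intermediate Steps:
S(c, j) = -c*j*(1 + j²) (S(c, j) = ((j² + 1)*(-c))*j = ((1 + j²)*(-c))*j = (-c*(1 + j²))*j = -c*j*(1 + j²))
V = 1/12043 (V = 1/(-28140 + 40183) = 1/12043 ≈ 8.3036e-5)
-3674/V + 10964/S(88, -147) = -3674/1/12043 + 10964/((-1*88*(-147)*(1 + (-147)²))) = -3674*12043 + 10964/((-1*88*(-147)*(1 + 21609))) = -44245982 + 10964/((-1*88*(-147)*21610)) = -44245982 + 10964/279546960 = -44245982 + 10964*(1/279546960) = -44245982 + 2741/69886740 = -3092207440075939/69886740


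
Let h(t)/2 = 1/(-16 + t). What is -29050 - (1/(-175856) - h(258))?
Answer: -618142456823/21278576 ≈ -29050.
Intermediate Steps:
h(t) = 2/(-16 + t)
-29050 - (1/(-175856) - h(258)) = -29050 - (1/(-175856) - 2/(-16 + 258)) = -29050 - (-1/175856 - 2/242) = -29050 - (-1/175856 - 1*1/121) = -29050 - (-1/175856 - 1/121) = -29050 - 1*(-175977/21278576) = -29050 + 175977/21278576 = -618142456823/21278576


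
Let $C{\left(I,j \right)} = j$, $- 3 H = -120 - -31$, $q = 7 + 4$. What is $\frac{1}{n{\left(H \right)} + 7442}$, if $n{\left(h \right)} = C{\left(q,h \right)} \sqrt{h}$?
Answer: $\frac{200934}{1494645859} - \frac{267 \sqrt{267}}{1494645859} \approx 0.00013152$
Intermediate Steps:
$q = 11$
$H = \frac{89}{3}$ ($H = - \frac{-120 - -31}{3} = - \frac{-120 + 31}{3} = \left(- \frac{1}{3}\right) \left(-89\right) = \frac{89}{3} \approx 29.667$)
$n{\left(h \right)} = h^{\frac{3}{2}}$ ($n{\left(h \right)} = h \sqrt{h} = h^{\frac{3}{2}}$)
$\frac{1}{n{\left(H \right)} + 7442} = \frac{1}{\left(\frac{89}{3}\right)^{\frac{3}{2}} + 7442} = \frac{1}{\frac{89 \sqrt{267}}{9} + 7442} = \frac{1}{7442 + \frac{89 \sqrt{267}}{9}}$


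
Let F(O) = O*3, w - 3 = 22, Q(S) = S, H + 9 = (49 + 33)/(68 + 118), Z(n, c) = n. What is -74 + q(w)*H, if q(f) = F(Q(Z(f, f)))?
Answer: -22194/31 ≈ -715.94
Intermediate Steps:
H = -796/93 (H = -9 + (49 + 33)/(68 + 118) = -9 + 82/186 = -9 + 82*(1/186) = -9 + 41/93 = -796/93 ≈ -8.5591)
w = 25 (w = 3 + 22 = 25)
F(O) = 3*O
q(f) = 3*f
-74 + q(w)*H = -74 + (3*25)*(-796/93) = -74 + 75*(-796/93) = -74 - 19900/31 = -22194/31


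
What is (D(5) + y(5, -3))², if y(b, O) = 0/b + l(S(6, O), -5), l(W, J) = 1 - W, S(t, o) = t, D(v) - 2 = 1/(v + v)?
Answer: 841/100 ≈ 8.4100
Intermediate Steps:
D(v) = 2 + 1/(2*v) (D(v) = 2 + 1/(v + v) = 2 + 1/(2*v))
y(b, O) = -5 (y(b, O) = 0/b + (1 - 1*6) = 0 + (1 - 6) = 0 - 5 = -5)
(D(5) + y(5, -3))² = ((2 + (½)/5) - 5)² = ((2 + (½)*(⅕)) - 5)² = ((2 + ⅒) - 5)² = (21/10 - 5)² = (-29/10)² = 841/100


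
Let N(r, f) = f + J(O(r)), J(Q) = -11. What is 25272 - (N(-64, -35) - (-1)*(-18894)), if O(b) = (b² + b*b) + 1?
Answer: 44212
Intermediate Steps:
O(b) = 1 + 2*b² (O(b) = (b² + b²) + 1 = 2*b² + 1 = 1 + 2*b²)
N(r, f) = -11 + f (N(r, f) = f - 11 = -11 + f)
25272 - (N(-64, -35) - (-1)*(-18894)) = 25272 - ((-11 - 35) - (-1)*(-18894)) = 25272 - (-46 - 1*18894) = 25272 - (-46 - 18894) = 25272 - 1*(-18940) = 25272 + 18940 = 44212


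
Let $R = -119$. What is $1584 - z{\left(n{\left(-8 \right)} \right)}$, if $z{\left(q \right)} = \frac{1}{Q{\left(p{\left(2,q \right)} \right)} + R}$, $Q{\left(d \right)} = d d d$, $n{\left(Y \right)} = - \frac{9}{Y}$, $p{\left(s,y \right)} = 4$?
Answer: $\frac{87121}{55} \approx 1584.0$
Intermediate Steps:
$Q{\left(d \right)} = d^{3}$ ($Q{\left(d \right)} = d^{2} d = d^{3}$)
$z{\left(q \right)} = - \frac{1}{55}$ ($z{\left(q \right)} = \frac{1}{4^{3} - 119} = \frac{1}{64 - 119} = \frac{1}{-55} = - \frac{1}{55}$)
$1584 - z{\left(n{\left(-8 \right)} \right)} = 1584 - - \frac{1}{55} = 1584 + \frac{1}{55} = \frac{87121}{55}$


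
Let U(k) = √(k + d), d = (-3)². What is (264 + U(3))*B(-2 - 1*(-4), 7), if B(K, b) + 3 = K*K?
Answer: 264 + 2*√3 ≈ 267.46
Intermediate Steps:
d = 9
B(K, b) = -3 + K² (B(K, b) = -3 + K*K = -3 + K²)
U(k) = √(9 + k) (U(k) = √(k + 9) = √(9 + k))
(264 + U(3))*B(-2 - 1*(-4), 7) = (264 + √(9 + 3))*(-3 + (-2 - 1*(-4))²) = (264 + √12)*(-3 + (-2 + 4)²) = (264 + 2*√3)*(-3 + 2²) = (264 + 2*√3)*(-3 + 4) = (264 + 2*√3)*1 = 264 + 2*√3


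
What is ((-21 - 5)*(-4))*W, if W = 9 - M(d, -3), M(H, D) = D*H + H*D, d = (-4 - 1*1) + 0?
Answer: -2184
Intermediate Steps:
d = -5 (d = (-4 - 1) + 0 = -5 + 0 = -5)
M(H, D) = 2*D*H (M(H, D) = D*H + D*H = 2*D*H)
W = -21 (W = 9 - 2*(-3)*(-5) = 9 - 1*30 = 9 - 30 = -21)
((-21 - 5)*(-4))*W = ((-21 - 5)*(-4))*(-21) = -26*(-4)*(-21) = 104*(-21) = -2184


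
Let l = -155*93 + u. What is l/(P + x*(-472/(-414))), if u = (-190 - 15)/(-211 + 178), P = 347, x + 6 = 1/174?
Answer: -2854366470/67386539 ≈ -42.358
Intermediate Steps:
x = -1043/174 (x = -6 + 1/174 = -1043/174 ≈ -5.9943)
u = 205/33 (u = -205/(-33) = -205*(-1/33) = 205/33 ≈ 6.2121)
l = -475490/33 (l = -155*93 + 205/33 = -14415 + 205/33 = -475490/33 ≈ -14409.)
l/(P + x*(-472/(-414))) = -475490/(33*(347 - (-246148)/(87*(-414)))) = -475490/(33*(347 - (-246148)*(-1)/(87*414))) = -475490/(33*(347 - 1043/174*236/207)) = -475490/(33*(347 - 123074/18009)) = -475490/(33*6126049/18009) = -475490/33*18009/6126049 = -2854366470/67386539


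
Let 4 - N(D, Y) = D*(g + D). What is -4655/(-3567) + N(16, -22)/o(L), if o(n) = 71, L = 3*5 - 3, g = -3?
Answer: -397163/253257 ≈ -1.5682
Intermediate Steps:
L = 12 (L = 15 - 3 = 12)
N(D, Y) = 4 - D*(-3 + D)
-4655/(-3567) + N(16, -22)/o(L) = -4655/(-3567) + (4 - 1*16² + 3*16)/71 = -4655*(-1/3567) + (4 - 1*256 + 48)*(1/71) = 4655/3567 + (4 - 256 + 48)*(1/71) = 4655/3567 - 204*1/71 = 4655/3567 - 204/71 = -397163/253257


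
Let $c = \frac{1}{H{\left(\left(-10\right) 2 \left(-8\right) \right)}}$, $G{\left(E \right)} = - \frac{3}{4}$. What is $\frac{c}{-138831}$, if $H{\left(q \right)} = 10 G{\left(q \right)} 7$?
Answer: $\frac{2}{14577255} \approx 1.372 \cdot 10^{-7}$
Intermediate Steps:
$G{\left(E \right)} = - \frac{3}{4}$ ($G{\left(E \right)} = \left(-3\right) \frac{1}{4} = - \frac{3}{4}$)
$H{\left(q \right)} = - \frac{105}{2}$ ($H{\left(q \right)} = 10 \left(- \frac{3}{4}\right) 7 = \left(- \frac{15}{2}\right) 7 = - \frac{105}{2}$)
$c = - \frac{2}{105}$ ($c = \frac{1}{- \frac{105}{2}} = - \frac{2}{105} \approx -0.019048$)
$\frac{c}{-138831} = - \frac{2}{105 \left(-138831\right)} = \left(- \frac{2}{105}\right) \left(- \frac{1}{138831}\right) = \frac{2}{14577255}$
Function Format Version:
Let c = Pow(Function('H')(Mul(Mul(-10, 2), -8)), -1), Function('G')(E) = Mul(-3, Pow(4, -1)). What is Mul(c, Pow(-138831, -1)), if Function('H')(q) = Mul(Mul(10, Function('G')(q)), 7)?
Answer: Rational(2, 14577255) ≈ 1.3720e-7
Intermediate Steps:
Function('G')(E) = Rational(-3, 4) (Function('G')(E) = Mul(-3, Rational(1, 4)) = Rational(-3, 4))
Function('H')(q) = Rational(-105, 2) (Function('H')(q) = Mul(Mul(10, Rational(-3, 4)), 7) = Mul(Rational(-15, 2), 7) = Rational(-105, 2))
c = Rational(-2, 105) (c = Pow(Rational(-105, 2), -1) = Rational(-2, 105) ≈ -0.019048)
Mul(c, Pow(-138831, -1)) = Mul(Rational(-2, 105), Pow(-138831, -1)) = Mul(Rational(-2, 105), Rational(-1, 138831)) = Rational(2, 14577255)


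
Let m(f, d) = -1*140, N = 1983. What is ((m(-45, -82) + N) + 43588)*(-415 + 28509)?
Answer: 1276338514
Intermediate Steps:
m(f, d) = -140
((m(-45, -82) + N) + 43588)*(-415 + 28509) = ((-140 + 1983) + 43588)*(-415 + 28509) = (1843 + 43588)*28094 = 45431*28094 = 1276338514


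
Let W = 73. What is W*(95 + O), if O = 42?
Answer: 10001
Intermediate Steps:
W*(95 + O) = 73*(95 + 42) = 73*137 = 10001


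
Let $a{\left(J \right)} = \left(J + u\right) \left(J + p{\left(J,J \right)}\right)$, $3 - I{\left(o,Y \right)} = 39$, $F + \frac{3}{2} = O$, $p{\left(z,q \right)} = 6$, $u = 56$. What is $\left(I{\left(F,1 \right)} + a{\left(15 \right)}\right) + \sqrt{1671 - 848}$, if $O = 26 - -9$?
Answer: $1455 + \sqrt{823} \approx 1483.7$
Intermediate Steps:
$O = 35$ ($O = 26 + 9 = 35$)
$F = \frac{67}{2}$ ($F = - \frac{3}{2} + 35 = \frac{67}{2} \approx 33.5$)
$I{\left(o,Y \right)} = -36$ ($I{\left(o,Y \right)} = 3 - 39 = -36$)
$a{\left(J \right)} = \left(6 + J\right) \left(56 + J\right)$ ($a{\left(J \right)} = \left(J + 56\right) \left(J + 6\right) = \left(56 + J\right) \left(6 + J\right) = \left(6 + J\right) \left(56 + J\right)$)
$\left(I{\left(F,1 \right)} + a{\left(15 \right)}\right) + \sqrt{1671 - 848} = \left(-36 + \left(336 + 15^{2} + 62 \cdot 15\right)\right) + \sqrt{1671 - 848} = \left(-36 + \left(336 + 225 + 930\right)\right) + \sqrt{823} = \left(-36 + 1491\right) + \sqrt{823} = 1455 + \sqrt{823}$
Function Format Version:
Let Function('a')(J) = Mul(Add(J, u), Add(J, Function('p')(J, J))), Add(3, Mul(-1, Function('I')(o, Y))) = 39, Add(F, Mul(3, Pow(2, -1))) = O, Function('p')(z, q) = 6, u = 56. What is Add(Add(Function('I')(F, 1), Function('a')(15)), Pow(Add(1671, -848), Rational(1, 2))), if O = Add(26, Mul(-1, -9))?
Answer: Add(1455, Pow(823, Rational(1, 2))) ≈ 1483.7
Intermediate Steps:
O = 35 (O = Add(26, 9) = 35)
F = Rational(67, 2) (F = Add(Rational(-3, 2), 35) = Rational(67, 2) ≈ 33.500)
Function('I')(o, Y) = -36 (Function('I')(o, Y) = Add(3, Mul(-1, 39)) = Add(3, -39) = -36)
Function('a')(J) = Mul(Add(6, J), Add(56, J)) (Function('a')(J) = Mul(Add(J, 56), Add(J, 6)) = Mul(Add(56, J), Add(6, J)) = Mul(Add(6, J), Add(56, J)))
Add(Add(Function('I')(F, 1), Function('a')(15)), Pow(Add(1671, -848), Rational(1, 2))) = Add(Add(-36, Add(336, Pow(15, 2), Mul(62, 15))), Pow(Add(1671, -848), Rational(1, 2))) = Add(Add(-36, Add(336, 225, 930)), Pow(823, Rational(1, 2))) = Add(Add(-36, 1491), Pow(823, Rational(1, 2))) = Add(1455, Pow(823, Rational(1, 2)))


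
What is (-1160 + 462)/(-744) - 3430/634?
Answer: -527347/117924 ≈ -4.4719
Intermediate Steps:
(-1160 + 462)/(-744) - 3430/634 = -698*(-1/744) - 3430*1/634 = 349/372 - 1715/317 = -527347/117924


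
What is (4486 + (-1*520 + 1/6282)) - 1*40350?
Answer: -228564287/6282 ≈ -36384.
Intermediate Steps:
(4486 + (-1*520 + 1/6282)) - 1*40350 = (4486 + (-520 + 1/6282)) - 40350 = (4486 - 3266639/6282) - 40350 = 24914413/6282 - 40350 = -228564287/6282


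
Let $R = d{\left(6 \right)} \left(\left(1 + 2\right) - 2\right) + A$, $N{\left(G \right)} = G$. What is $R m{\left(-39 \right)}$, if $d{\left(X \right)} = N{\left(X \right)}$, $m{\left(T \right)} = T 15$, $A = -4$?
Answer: $-1170$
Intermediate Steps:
$m{\left(T \right)} = 15 T$
$d{\left(X \right)} = X$
$R = 2$ ($R = 6 \left(\left(1 + 2\right) - 2\right) - 4 = 6 \left(3 - 2\right) - 4 = 6 \cdot 1 - 4 = 6 - 4 = 2$)
$R m{\left(-39 \right)} = 2 \cdot 15 \left(-39\right) = 2 \left(-585\right) = -1170$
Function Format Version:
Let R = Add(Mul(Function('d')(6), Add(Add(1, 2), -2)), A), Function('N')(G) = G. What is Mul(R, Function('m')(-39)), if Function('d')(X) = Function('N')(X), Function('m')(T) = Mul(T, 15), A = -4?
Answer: -1170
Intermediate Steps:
Function('m')(T) = Mul(15, T)
Function('d')(X) = X
R = 2 (R = Add(Mul(6, Add(Add(1, 2), -2)), -4) = Add(Mul(6, Add(3, -2)), -4) = Add(Mul(6, 1), -4) = Add(6, -4) = 2)
Mul(R, Function('m')(-39)) = Mul(2, Mul(15, -39)) = Mul(2, -585) = -1170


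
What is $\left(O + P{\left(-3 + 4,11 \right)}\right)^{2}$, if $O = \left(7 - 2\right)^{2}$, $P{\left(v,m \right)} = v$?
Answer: $676$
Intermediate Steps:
$O = 25$ ($O = 5^{2} = 25$)
$\left(O + P{\left(-3 + 4,11 \right)}\right)^{2} = \left(25 + \left(-3 + 4\right)\right)^{2} = \left(25 + 1\right)^{2} = 26^{2} = 676$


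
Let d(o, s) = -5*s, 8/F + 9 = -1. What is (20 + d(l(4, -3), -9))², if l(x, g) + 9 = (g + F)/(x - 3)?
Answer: 4225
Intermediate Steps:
F = -⅘ (F = 8/(-9 - 1) = 8/(-10) = 8*(-⅒) = -⅘ ≈ -0.80000)
l(x, g) = -9 + (-⅘ + g)/(-3 + x) (l(x, g) = -9 + (g - ⅘)/(x - 3) = -9 + (-⅘ + g)/(-3 + x))
(20 + d(l(4, -3), -9))² = (20 - 5*(-9))² = (20 + 45)² = 65² = 4225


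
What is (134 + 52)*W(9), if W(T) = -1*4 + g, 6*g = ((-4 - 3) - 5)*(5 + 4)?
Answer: -4092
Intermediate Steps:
g = -18 (g = (((-4 - 3) - 5)*(5 + 4))/6 = ((-7 - 5)*9)/6 = (-12*9)/6 = (1/6)*(-108) = -18)
W(T) = -22 (W(T) = -1*4 - 18 = -4 - 18 = -22)
(134 + 52)*W(9) = (134 + 52)*(-22) = 186*(-22) = -4092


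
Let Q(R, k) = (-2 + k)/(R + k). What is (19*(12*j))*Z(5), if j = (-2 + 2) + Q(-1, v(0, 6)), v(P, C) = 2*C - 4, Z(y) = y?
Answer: 6840/7 ≈ 977.14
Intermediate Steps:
v(P, C) = -4 + 2*C
Q(R, k) = (-2 + k)/(R + k)
j = 6/7 (j = (-2 + 2) + (-2 + (-4 + 2*6))/(-1 + (-4 + 2*6)) = 0 + (-2 + (-4 + 12))/(-1 + (-4 + 12)) = 0 + (-2 + 8)/(-1 + 8) = 0 + 6/7 = 6/7 ≈ 0.85714)
(19*(12*j))*Z(5) = (19*(12*(6/7)))*5 = (19*(72/7))*5 = (1368/7)*5 = 6840/7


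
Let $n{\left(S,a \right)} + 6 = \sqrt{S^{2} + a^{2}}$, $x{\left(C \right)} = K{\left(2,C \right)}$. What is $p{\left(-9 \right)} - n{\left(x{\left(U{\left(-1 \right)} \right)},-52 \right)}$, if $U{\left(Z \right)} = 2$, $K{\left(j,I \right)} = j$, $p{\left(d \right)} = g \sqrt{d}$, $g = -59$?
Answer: $6 - 177 i - 2 \sqrt{677} \approx -46.038 - 177.0 i$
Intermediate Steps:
$p{\left(d \right)} = - 59 \sqrt{d}$
$x{\left(C \right)} = 2$
$n{\left(S,a \right)} = -6 + \sqrt{S^{2} + a^{2}}$
$p{\left(-9 \right)} - n{\left(x{\left(U{\left(-1 \right)} \right)},-52 \right)} = - 59 \sqrt{-9} - \left(-6 + \sqrt{2^{2} + \left(-52\right)^{2}}\right) = - 59 \cdot 3 i - \left(-6 + \sqrt{4 + 2704}\right) = - 177 i - \left(-6 + \sqrt{2708}\right) = - 177 i - \left(-6 + 2 \sqrt{677}\right) = - 177 i + \left(6 - 2 \sqrt{677}\right) = 6 - 177 i - 2 \sqrt{677}$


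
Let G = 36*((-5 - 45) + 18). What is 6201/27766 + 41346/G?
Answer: -31690819/888512 ≈ -35.667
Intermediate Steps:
G = -1152 (G = 36*(-50 + 18) = 36*(-32) = -1152)
6201/27766 + 41346/G = 6201/27766 + 41346/(-1152) = 6201*(1/27766) + 41346*(-1/1152) = 6201/27766 - 2297/64 = -31690819/888512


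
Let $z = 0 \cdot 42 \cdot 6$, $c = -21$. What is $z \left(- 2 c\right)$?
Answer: $0$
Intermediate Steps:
$z = 0$ ($z = 0 \cdot 6 = 0$)
$z \left(- 2 c\right) = 0 \left(\left(-2\right) \left(-21\right)\right) = 0 \cdot 42 = 0$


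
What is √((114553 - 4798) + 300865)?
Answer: 14*√2095 ≈ 640.80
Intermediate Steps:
√((114553 - 4798) + 300865) = √(109755 + 300865) = √410620 = 14*√2095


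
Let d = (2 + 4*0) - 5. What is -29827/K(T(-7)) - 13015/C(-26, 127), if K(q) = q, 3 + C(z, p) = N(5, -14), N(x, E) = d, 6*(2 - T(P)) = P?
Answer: -826487/114 ≈ -7249.9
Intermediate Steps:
T(P) = 2 - P/6
d = -3 (d = (2 + 0) - 5 = 2 - 5 = -3)
N(x, E) = -3
C(z, p) = -6 (C(z, p) = -3 - 3 = -6)
-29827/K(T(-7)) - 13015/C(-26, 127) = -29827/(2 - 1/6*(-7)) - 13015/(-6) = -29827/(2 + 7/6) - 13015*(-1/6) = -29827/19/6 + 13015/6 = -29827*6/19 + 13015/6 = -178962/19 + 13015/6 = -826487/114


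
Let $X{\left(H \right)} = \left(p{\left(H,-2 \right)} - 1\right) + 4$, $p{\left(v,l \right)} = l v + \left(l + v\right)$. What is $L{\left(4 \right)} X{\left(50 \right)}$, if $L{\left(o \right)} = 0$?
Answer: $0$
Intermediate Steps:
$p{\left(v,l \right)} = l + v + l v$
$X{\left(H \right)} = 1 - H$ ($X{\left(H \right)} = \left(\left(-2 + H - 2 H\right) - 1\right) + 4 = \left(\left(-2 - H\right) - 1\right) + 4 = \left(-3 - H\right) + 4 = 1 - H$)
$L{\left(4 \right)} X{\left(50 \right)} = 0 \left(1 - 50\right) = 0 \left(-49\right) = 0$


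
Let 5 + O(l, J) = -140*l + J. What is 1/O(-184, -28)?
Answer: 1/25727 ≈ 3.8870e-5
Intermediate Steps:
O(l, J) = -5 + J - 140*l (O(l, J) = -5 + (-140*l + J) = -5 + (J - 140*l) = -5 + J - 140*l)
1/O(-184, -28) = 1/(-5 - 28 - 140*(-184)) = 1/(-5 - 28 + 25760) = 1/25727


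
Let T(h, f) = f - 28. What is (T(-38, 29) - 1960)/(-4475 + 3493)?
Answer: 1959/982 ≈ 1.9949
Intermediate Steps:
T(h, f) = -28 + f
(T(-38, 29) - 1960)/(-4475 + 3493) = ((-28 + 29) - 1960)/(-4475 + 3493) = (1 - 1960)/(-982) = -1959*(-1/982) = 1959/982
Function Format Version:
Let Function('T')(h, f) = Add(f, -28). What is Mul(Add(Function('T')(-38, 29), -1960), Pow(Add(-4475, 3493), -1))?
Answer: Rational(1959, 982) ≈ 1.9949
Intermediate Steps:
Function('T')(h, f) = Add(-28, f)
Mul(Add(Function('T')(-38, 29), -1960), Pow(Add(-4475, 3493), -1)) = Mul(Add(Add(-28, 29), -1960), Pow(Add(-4475, 3493), -1)) = Mul(Add(1, -1960), Pow(-982, -1)) = Mul(-1959, Rational(-1, 982)) = Rational(1959, 982)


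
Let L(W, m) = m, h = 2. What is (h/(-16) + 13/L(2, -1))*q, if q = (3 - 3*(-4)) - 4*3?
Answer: -315/8 ≈ -39.375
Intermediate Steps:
q = 3 (q = (3 + 12) - 12 = 15 - 12 = 3)
(h/(-16) + 13/L(2, -1))*q = (2/(-16) + 13/(-1))*3 = (2*(-1/16) + 13*(-1))*3 = (-⅛ - 13)*3 = -105/8*3 = -315/8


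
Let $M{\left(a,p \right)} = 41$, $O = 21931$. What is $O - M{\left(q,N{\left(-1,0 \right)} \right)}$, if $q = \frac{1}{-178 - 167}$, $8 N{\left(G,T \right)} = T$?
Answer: $21890$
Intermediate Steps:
$N{\left(G,T \right)} = \frac{T}{8}$
$q = - \frac{1}{345}$ ($q = \frac{1}{-345} = - \frac{1}{345} \approx -0.0028986$)
$O - M{\left(q,N{\left(-1,0 \right)} \right)} = 21931 - 41 = 21890$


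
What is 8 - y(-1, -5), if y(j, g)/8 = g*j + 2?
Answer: -48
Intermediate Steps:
y(j, g) = 16 + 8*g*j (y(j, g) = 8*(g*j + 2) = 8*(2 + g*j) = 16 + 8*g*j)
8 - y(-1, -5) = 8 - (16 + 8*(-5)*(-1)) = 8 - (16 + 40) = 8 - 1*56 = 8 - 56 = -48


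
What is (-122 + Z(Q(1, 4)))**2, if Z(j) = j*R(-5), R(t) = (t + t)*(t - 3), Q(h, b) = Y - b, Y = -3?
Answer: 465124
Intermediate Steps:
Q(h, b) = -3 - b
R(t) = 2*t*(-3 + t) (R(t) = (2*t)*(-3 + t) = 2*t*(-3 + t))
Z(j) = 80*j (Z(j) = j*(2*(-5)*(-3 - 5)) = j*(2*(-5)*(-8)) = j*80 = 80*j)
(-122 + Z(Q(1, 4)))**2 = (-122 + 80*(-3 - 1*4))**2 = (-122 + 80*(-3 - 4))**2 = (-122 + 80*(-7))**2 = (-122 - 560)**2 = (-682)**2 = 465124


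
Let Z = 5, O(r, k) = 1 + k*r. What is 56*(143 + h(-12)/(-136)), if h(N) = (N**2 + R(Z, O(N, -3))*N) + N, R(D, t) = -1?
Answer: 135128/17 ≈ 7948.7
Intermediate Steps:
h(N) = N**2 (h(N) = (N**2 - N) + N = N**2)
56*(143 + h(-12)/(-136)) = 56*(143 + (-12)**2/(-136)) = 56*(143 + 144*(-1/136)) = 56*(143 - 18/17) = 56*(2413/17) = 135128/17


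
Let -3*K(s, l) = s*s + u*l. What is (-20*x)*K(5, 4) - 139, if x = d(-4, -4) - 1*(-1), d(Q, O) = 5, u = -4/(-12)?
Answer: 2743/3 ≈ 914.33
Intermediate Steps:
u = ⅓ (u = -4*(-1/12) = ⅓ ≈ 0.33333)
K(s, l) = -s²/3 - l/9 (K(s, l) = -(s*s + l/3)/3 = -(s² + l/3)/3 = -s²/3 - l/9)
x = 6 (x = 5 - 1*(-1) = 5 + 1 = 6)
(-20*x)*K(5, 4) - 139 = (-20*6)*(-⅓*5² - ⅑*4) - 139 = -120*(-⅓*25 - 4/9) - 139 = -120*(-25/3 - 4/9) - 139 = -120*(-79/9) - 139 = 3160/3 - 139 = 2743/3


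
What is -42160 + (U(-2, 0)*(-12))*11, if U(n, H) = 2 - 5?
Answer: -41764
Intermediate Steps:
U(n, H) = -3
-42160 + (U(-2, 0)*(-12))*11 = -42160 - 3*(-12)*11 = -42160 + 36*11 = -42160 + 396 = -41764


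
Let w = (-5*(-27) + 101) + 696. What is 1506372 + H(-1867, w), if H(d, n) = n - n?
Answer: 1506372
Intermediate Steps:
w = 932 (w = (135 + 101) + 696 = 236 + 696 = 932)
H(d, n) = 0
1506372 + H(-1867, w) = 1506372 + 0 = 1506372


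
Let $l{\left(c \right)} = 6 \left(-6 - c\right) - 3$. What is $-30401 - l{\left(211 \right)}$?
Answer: $-29096$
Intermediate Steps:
$l{\left(c \right)} = -39 - 6 c$ ($l{\left(c \right)} = \left(-36 - 6 c\right) - 3 = -39 - 6 c$)
$-30401 - l{\left(211 \right)} = -30401 - \left(-39 - 1266\right) = -30401 - -1305 = -30401 + 1305 = -29096$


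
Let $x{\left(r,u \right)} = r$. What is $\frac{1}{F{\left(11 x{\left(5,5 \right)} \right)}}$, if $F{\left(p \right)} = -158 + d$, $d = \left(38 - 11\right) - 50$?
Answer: $- \frac{1}{181} \approx -0.0055249$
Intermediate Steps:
$d = -23$ ($d = 27 - 50 = -23$)
$F{\left(p \right)} = -181$ ($F{\left(p \right)} = -158 - 23 = -181$)
$\frac{1}{F{\left(11 x{\left(5,5 \right)} \right)}} = \frac{1}{-181} = - \frac{1}{181}$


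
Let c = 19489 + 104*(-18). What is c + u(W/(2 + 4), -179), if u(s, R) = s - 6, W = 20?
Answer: 52843/3 ≈ 17614.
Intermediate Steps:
u(s, R) = -6 + s
c = 17617 (c = 19489 - 1872 = 17617)
c + u(W/(2 + 4), -179) = 17617 + (-6 + 20/(2 + 4)) = 17617 + (-6 + 20/6) = 17617 + (-6 + (⅙)*20) = 17617 + (-6 + 10/3) = 17617 - 8/3 = 52843/3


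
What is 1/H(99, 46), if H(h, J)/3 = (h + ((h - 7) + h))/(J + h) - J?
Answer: -1/132 ≈ -0.0075758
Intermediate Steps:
H(h, J) = -3*J + 3*(-7 + 3*h)/(J + h) (H(h, J) = 3*((h + ((h - 7) + h))/(J + h) - J) = 3*((h + ((-7 + h) + h))/(J + h) - J) = 3*((h + (-7 + 2*h))/(J + h) - J) = 3*((-7 + 3*h)/(J + h) - J) = 3*(-J + (-7 + 3*h)/(J + h)) = -3*J + 3*(-7 + 3*h)/(J + h))
1/H(99, 46) = 1/(3*(-7 - 1*46² + 3*99 - 1*46*99)/(46 + 99)) = 1/(3*(-7 - 1*2116 + 297 - 4554)/145) = 1/(3*(1/145)*(-7 - 2116 + 297 - 4554)) = 1/(3*(1/145)*(-6380)) = 1/(-132) = -1/132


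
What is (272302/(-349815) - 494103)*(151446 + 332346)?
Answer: -27873662089864208/116605 ≈ -2.3904e+11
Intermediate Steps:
(272302/(-349815) - 494103)*(151446 + 332346) = (272302*(-1/349815) - 494103)*483792 = (-272302/349815 - 494103)*483792 = -172844913247/349815*483792 = -27873662089864208/116605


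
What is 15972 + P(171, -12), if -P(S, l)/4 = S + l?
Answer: 15336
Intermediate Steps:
P(S, l) = -4*S - 4*l (P(S, l) = -4*(S + l) = -4*S - 4*l)
15972 + P(171, -12) = 15972 + (-4*171 - 4*(-12)) = 15972 + (-684 + 48) = 15972 - 636 = 15336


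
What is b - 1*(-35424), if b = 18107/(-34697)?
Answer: 1229088421/34697 ≈ 35424.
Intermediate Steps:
b = -18107/34697 (b = 18107*(-1/34697) = -18107/34697 ≈ -0.52186)
b - 1*(-35424) = -18107/34697 - 1*(-35424) = -18107/34697 + 35424 = 1229088421/34697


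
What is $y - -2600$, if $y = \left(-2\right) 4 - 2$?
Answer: $2590$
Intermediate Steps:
$y = -10$ ($y = -8 - 2 = -10$)
$y - -2600 = -10 - -2600 = -10 + 2600 = 2590$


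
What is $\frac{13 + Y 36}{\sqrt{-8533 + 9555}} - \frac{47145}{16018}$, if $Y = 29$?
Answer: $- \frac{47145}{16018} + \frac{151 \sqrt{1022}}{146} \approx 30.12$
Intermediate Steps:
$\frac{13 + Y 36}{\sqrt{-8533 + 9555}} - \frac{47145}{16018} = \frac{13 + 29 \cdot 36}{\sqrt{-8533 + 9555}} - \frac{47145}{16018} = \frac{13 + 1044}{\sqrt{1022}} - \frac{47145}{16018} = 1057 \frac{\sqrt{1022}}{1022} - \frac{47145}{16018} = \frac{151 \sqrt{1022}}{146} - \frac{47145}{16018} = - \frac{47145}{16018} + \frac{151 \sqrt{1022}}{146}$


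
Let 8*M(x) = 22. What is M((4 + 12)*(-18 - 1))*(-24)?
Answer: -66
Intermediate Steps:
M(x) = 11/4 (M(x) = (⅛)*22 = 11/4)
M((4 + 12)*(-18 - 1))*(-24) = (11/4)*(-24) = -66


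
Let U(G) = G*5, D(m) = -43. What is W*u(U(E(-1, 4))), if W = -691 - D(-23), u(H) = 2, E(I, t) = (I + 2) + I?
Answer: -1296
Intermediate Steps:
E(I, t) = 2 + 2*I (E(I, t) = (2 + I) + I = 2 + 2*I)
U(G) = 5*G
W = -648 (W = -691 - 1*(-43) = -691 + 43 = -648)
W*u(U(E(-1, 4))) = -648*2 = -1296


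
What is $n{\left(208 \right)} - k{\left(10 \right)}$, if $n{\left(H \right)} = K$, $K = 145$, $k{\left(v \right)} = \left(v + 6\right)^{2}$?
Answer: $-111$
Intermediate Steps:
$k{\left(v \right)} = \left(6 + v\right)^{2}$
$n{\left(H \right)} = 145$
$n{\left(208 \right)} - k{\left(10 \right)} = 145 - \left(6 + 10\right)^{2} = 145 - 16^{2} = 145 - 256 = -111$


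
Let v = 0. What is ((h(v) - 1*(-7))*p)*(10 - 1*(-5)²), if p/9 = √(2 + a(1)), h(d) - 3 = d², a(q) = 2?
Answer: -2700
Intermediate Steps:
h(d) = 3 + d²
p = 18 (p = 9*√(2 + 2) = 9*√4 = 9*2 = 18)
((h(v) - 1*(-7))*p)*(10 - 1*(-5)²) = (((3 + 0²) - 1*(-7))*18)*(10 - 1*(-5)²) = (((3 + 0) + 7)*18)*(10 - 1*25) = ((3 + 7)*18)*(10 - 25) = (10*18)*(-15) = 180*(-15) = -2700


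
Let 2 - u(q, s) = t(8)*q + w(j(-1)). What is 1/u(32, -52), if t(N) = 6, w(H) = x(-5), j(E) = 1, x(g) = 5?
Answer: -1/195 ≈ -0.0051282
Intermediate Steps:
w(H) = 5
u(q, s) = -3 - 6*q (u(q, s) = 2 - (6*q + 5) = 2 - (5 + 6*q) = 2 + (-5 - 6*q) = -3 - 6*q)
1/u(32, -52) = 1/(-3 - 6*32) = 1/(-3 - 192) = 1/(-195) = -1/195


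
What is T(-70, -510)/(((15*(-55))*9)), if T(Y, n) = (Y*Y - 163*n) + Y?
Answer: -5864/495 ≈ -11.846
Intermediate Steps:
T(Y, n) = Y + Y**2 - 163*n (T(Y, n) = (Y**2 - 163*n) + Y = Y + Y**2 - 163*n)
T(-70, -510)/(((15*(-55))*9)) = (-70 + (-70)**2 - 163*(-510))/(((15*(-55))*9)) = (-70 + 4900 + 83130)/((-825*9)) = 87960/(-7425) = 87960*(-1/7425) = -5864/495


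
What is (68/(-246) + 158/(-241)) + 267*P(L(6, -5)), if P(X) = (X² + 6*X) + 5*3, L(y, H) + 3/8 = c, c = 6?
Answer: 40719265553/1897152 ≈ 21463.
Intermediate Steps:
L(y, H) = 45/8 (L(y, H) = -3/8 + 6 = 45/8)
P(X) = 15 + X² + 6*X (P(X) = (X² + 6*X) + 15 = 15 + X² + 6*X)
(68/(-246) + 158/(-241)) + 267*P(L(6, -5)) = (68/(-246) + 158/(-241)) + 267*(15 + (45/8)² + 6*(45/8)) = (68*(-1/246) + 158*(-1/241)) + 267*(15 + 2025/64 + 135/4) = (-34/123 - 158/241) + 267*(5145/64) = -27628/29643 + 1373715/64 = 40719265553/1897152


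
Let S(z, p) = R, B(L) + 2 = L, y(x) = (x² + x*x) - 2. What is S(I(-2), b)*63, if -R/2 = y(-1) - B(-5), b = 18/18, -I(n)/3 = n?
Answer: -882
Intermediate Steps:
y(x) = -2 + 2*x² (y(x) = (x² + x²) - 2 = 2*x² - 2 = -2 + 2*x²)
B(L) = -2 + L
I(n) = -3*n
b = 1 (b = 18*(1/18) = 1)
R = -14 (R = -2*((-2 + 2*(-1)²) - (-2 - 5)) = -2*((-2 + 2*1) - 1*(-7)) = -2*((-2 + 2) + 7) = -2*(0 + 7) = -2*7 = -14)
S(z, p) = -14
S(I(-2), b)*63 = -14*63 = -882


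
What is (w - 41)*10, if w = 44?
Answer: 30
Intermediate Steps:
(w - 41)*10 = (44 - 41)*10 = 3*10 = 30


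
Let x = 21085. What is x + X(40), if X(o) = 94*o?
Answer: 24845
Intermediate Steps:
x + X(40) = 21085 + 94*40 = 21085 + 3760 = 24845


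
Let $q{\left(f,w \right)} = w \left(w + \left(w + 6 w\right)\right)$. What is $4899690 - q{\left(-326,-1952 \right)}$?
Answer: $-25582742$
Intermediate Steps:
$q{\left(f,w \right)} = 8 w^{2}$ ($q{\left(f,w \right)} = w \left(w + 7 w\right) = w 8 w = 8 w^{2}$)
$4899690 - q{\left(-326,-1952 \right)} = 4899690 - 8 \left(-1952\right)^{2} = 4899690 - 8 \cdot 3810304 = 4899690 - 30482432 = -25582742$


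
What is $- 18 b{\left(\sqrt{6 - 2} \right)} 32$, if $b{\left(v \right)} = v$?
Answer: $-1152$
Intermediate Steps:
$- 18 b{\left(\sqrt{6 - 2} \right)} 32 = - 18 \sqrt{6 - 2} \cdot 32 = - 18 \sqrt{4} \cdot 32 = \left(-18\right) 2 \cdot 32 = \left(-36\right) 32 = -1152$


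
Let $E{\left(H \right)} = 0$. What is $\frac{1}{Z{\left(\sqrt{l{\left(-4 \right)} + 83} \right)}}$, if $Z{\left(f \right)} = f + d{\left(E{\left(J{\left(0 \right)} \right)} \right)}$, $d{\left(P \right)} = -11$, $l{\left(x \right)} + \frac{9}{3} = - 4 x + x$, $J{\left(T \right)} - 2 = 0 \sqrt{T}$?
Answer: $- \frac{11}{29} - \frac{2 \sqrt{23}}{29} \approx -0.71006$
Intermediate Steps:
$J{\left(T \right)} = 2$ ($J{\left(T \right)} = 2 + 0 \sqrt{T} = 2 + 0 = 2$)
$l{\left(x \right)} = -3 - 3 x$ ($l{\left(x \right)} = -3 + \left(- 4 x + x\right) = -3 - 3 x$)
$Z{\left(f \right)} = -11 + f$ ($Z{\left(f \right)} = f - 11 = -11 + f$)
$\frac{1}{Z{\left(\sqrt{l{\left(-4 \right)} + 83} \right)}} = \frac{1}{-11 + \sqrt{\left(-3 - -12\right) + 83}} = \frac{1}{-11 + \sqrt{\left(-3 + 12\right) + 83}} = \frac{1}{-11 + \sqrt{9 + 83}} = \frac{1}{-11 + \sqrt{92}} = \frac{1}{-11 + 2 \sqrt{23}}$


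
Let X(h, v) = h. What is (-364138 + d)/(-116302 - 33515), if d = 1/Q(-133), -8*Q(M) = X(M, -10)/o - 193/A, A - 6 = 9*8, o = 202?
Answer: 1123357852/462185445 ≈ 2.4305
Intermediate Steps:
A = 78 (A = 6 + 9*8 = 6 + 72 = 78)
Q(M) = 193/624 - M/1616 (Q(M) = -(M/202 - 193/78)/8 = -(-193/78 + M/202)/8 = 193/624 - M/1616)
d = 7878/3085 (d = 1/(193/624 - 1/1616*(-133)) = 1/(193/624 + 133/1616) = 1/(3085/7878) = 7878/3085 ≈ 2.5536)
(-364138 + d)/(-116302 - 33515) = (-364138 + 7878/3085)/(-116302 - 33515) = -1123357852/3085/(-149817) = -1123357852/3085*(-1/149817) = 1123357852/462185445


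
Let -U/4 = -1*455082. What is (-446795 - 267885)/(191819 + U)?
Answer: -714680/2012147 ≈ -0.35518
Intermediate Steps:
U = 1820328 (U = -(-4)*455082 = -4*(-455082) = 1820328)
(-446795 - 267885)/(191819 + U) = (-446795 - 267885)/(191819 + 1820328) = -714680/2012147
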